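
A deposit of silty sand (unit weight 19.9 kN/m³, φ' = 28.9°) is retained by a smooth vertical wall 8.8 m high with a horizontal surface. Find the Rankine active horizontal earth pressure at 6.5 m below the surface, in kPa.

45.1 kPa

K_a = (1 − sin φ)/(1 + sin φ) = 0.3484.
σ_h = K_a γ z = 0.3484 × 19.9 × 6.5 = 45.06 kPa.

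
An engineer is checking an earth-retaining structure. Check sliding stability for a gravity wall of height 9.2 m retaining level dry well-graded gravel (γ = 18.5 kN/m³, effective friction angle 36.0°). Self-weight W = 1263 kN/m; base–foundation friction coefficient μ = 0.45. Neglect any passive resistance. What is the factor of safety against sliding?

K_a = tan²(45° − 36.0°/2) = 0.2596.
P_a = ½K_aγH² = 0.5×0.2596×18.5×9.2² = 203.3 kN/m, acting at H/3 = 3.067 m above the base.
FS_sliding = μW / P_a = 0.45×1263 / 203.3 = 2.796.

2.80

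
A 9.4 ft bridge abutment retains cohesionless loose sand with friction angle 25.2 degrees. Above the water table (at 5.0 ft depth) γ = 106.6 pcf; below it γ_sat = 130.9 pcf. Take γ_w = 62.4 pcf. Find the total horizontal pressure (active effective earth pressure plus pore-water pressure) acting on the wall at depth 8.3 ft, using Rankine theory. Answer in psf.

512 psf

K_a = (1 − sin φ)/(1 + sin φ) = 0.4027.
γ' = 130.9 − 62.4 = 68.50 pcf.
Effective vertical stress at 8.3 ft: σ'_v = 106.6×5.0 + 68.50×3.30 = 759.1 psf.
σ'_h = K_a σ'_v = 0.4027 × 759.1 = 305.7 psf; u = γ_w × 3.30 = 205.9 psf.
Total σ_h = 305.7 + 205.9 = 511.6 psf.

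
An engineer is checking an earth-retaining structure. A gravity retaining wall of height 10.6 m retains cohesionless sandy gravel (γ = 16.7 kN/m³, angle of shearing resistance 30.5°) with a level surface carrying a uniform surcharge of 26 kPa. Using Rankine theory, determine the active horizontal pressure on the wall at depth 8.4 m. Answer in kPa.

54.3 kPa

K_a = (1 − sin φ)/(1 + sin φ) = 0.3267.
σ_v = γz + q = 16.7 × 8.4 + 26 = 166.3 kPa.
σ_h = K_a σ_v = 0.3267 × 166.3 = 54.32 kPa.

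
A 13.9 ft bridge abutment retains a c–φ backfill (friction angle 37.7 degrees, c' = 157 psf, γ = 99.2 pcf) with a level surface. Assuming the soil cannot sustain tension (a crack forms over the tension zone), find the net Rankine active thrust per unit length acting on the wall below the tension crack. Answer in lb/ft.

K_a = 0.2411; √K_a = 0.4910.
Tension-crack depth z_c = 2c/(γ√K_a) = 2×157/(99.2×0.4910) = 6.447 ft.
σ_a at base = K_a γ H − 2c√K_a = 0.2411×99.2×13.9 − 2×157×0.4910 = 178.2 psf.
P_a = ½ × 178.2 × (H − z_c) = 0.5×178.2×7.453 = 664.2 lb/ft.

664 lb/ft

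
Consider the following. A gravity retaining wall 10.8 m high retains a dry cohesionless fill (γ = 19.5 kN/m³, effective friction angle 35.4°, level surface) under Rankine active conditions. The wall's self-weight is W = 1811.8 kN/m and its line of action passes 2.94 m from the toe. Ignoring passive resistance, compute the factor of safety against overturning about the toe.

K_a = tan²(45° − 35.4°/2) = 0.2664.
P_a = ½K_aγH² = 0.5×0.2664×19.5×10.8² = 303.0 kN/m, acting at H/3 = 3.600 m above the base.
Overturning moment M_o = P_a × H/3 = 303.0 × 3.600 = 1091.
Resisting moment M_r = W × 2.94 = 1811.8 × 2.94 = 5327.
FS_overturning = M_r/M_o = 5327/1091 = 4.884.

4.88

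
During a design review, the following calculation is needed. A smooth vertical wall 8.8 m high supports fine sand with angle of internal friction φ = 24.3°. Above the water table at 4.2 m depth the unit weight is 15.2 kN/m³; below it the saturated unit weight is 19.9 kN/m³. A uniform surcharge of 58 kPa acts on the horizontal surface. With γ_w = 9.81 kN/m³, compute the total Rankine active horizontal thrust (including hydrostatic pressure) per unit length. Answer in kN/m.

539 kN/m

K_a = tan²(45° − φ/2) = 0.4169.
γ' = 19.9 − 9.81 = 10.09 kN/m³. h₂ = H − d_w = 4.6 m.
σ'_h: at surface K_a·q = 24.18; at WT K_a(q+γd_w) = 50.80; at base K_a(q+γd_w+γ'h₂) = 70.15 kPa.
P₁ = ½(24.18+50.80)×4.2 = 157.5; P₂ = ½(50.80+70.15)×4.6 = 278.2; P_w = ½γ_w h₂² = 103.8.
Total = 157.5+278.2+103.8 = 539.4 kN/m.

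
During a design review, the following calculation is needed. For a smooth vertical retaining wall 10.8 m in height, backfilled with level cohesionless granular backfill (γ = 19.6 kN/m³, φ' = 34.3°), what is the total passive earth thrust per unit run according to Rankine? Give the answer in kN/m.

K_p = tan²(45° + φ/2) = 3.582.
P_p = ½ K_p γ H² = 0.5 × 3.582 × 19.6 × 10.8² = 4095 kN/m.

4090 kN/m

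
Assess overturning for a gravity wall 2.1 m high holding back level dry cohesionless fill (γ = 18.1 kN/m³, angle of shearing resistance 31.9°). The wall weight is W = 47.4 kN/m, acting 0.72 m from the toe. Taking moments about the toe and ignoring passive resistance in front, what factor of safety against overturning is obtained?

K_a = tan²(45° − 31.9°/2) = 0.3085.
P_a = ½K_aγH² = 0.5×0.3085×18.1×2.1² = 12.31 kN/m, acting at H/3 = 0.7000 m above the base.
Overturning moment M_o = P_a × H/3 = 12.31 × 0.7000 = 8.619.
Resisting moment M_r = W × 0.72 = 47.4 × 0.72 = 34.13.
FS_overturning = M_r/M_o = 34.13/8.619 = 3.959.

3.96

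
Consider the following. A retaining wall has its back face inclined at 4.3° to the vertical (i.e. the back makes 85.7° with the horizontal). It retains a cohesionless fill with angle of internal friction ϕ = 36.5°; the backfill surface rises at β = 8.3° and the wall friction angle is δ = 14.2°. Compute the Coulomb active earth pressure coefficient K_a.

0.289

K_a = sin²(α+φ) / [sin²α · sin(α−δ) · (1 + √{sin(φ+δ)sin(φ−β) / (sin(α−δ)sin(α+β))})²].
With α = 85.7°, φ = 36.5°, δ = 14.2°, β = 8.3°: K_a = 0.2887.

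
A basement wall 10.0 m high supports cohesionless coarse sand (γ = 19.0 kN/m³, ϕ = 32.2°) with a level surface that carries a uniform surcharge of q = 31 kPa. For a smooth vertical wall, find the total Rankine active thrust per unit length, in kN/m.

384 kN/m

K_a = tan²(45° − φ/2) = 0.3047.
Soil triangle: ½ K_a γ H² = 0.5×0.3047×19.0×10.0² = 289.5 kN/m.
Surcharge rectangle: K_a q H = 0.3047×31×10.0 = 94.47 kN/m.
Total = 289.5 + 94.47 = 384.0 kN/m.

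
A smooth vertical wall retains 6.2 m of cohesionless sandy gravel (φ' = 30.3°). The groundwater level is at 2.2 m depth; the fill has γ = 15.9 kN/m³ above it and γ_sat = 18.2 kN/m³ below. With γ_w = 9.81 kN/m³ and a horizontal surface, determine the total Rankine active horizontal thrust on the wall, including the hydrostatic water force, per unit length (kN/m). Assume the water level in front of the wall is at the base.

K_a = tan²(45° − φ/2) = 0.3293.
γ' = 18.2 − 9.81 = 8.390 kN/m³. Depth below WT = 4.0 m.
σ'_h at WT = K_a γ d_w = 11.52 kPa; at base = 11.52 + K_a γ' × 4.0 = 22.57 kPa.
P₁ (0–2.2 m) = ½×11.52×2.2 = 12.67. P₂ (2.2–6.2 m) = ½(11.52+22.57)×4.0 = 68.18.
P_w = ½ γ_w h₂² = 0.5×9.81×4.0² = 78.48. Total = 12.67+68.18+78.48 = 159.3 kN/m.

159 kN/m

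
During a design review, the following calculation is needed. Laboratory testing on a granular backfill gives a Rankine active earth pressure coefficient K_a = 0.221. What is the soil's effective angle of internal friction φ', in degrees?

39.6°

K_a = tan²(45° − φ/2) ⇒ 45° − φ/2 = arctan(√0.221) = 25.18°.
φ = 2(45° − 25.18°) = 39.64°.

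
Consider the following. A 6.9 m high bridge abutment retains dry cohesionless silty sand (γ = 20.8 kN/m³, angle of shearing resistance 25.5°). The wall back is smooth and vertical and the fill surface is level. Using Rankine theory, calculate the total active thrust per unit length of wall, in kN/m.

197 kN/m

K_a = tan²(45° − φ/2) = 0.3981.
P_a = ½ K_a γ H² = 0.5 × 0.3981 × 20.8 × 6.9² = 197.1 kN/m.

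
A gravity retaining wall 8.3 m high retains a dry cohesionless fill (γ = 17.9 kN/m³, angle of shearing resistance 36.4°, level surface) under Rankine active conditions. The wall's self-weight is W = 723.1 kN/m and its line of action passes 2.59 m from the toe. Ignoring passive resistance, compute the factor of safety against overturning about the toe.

4.30

K_a = tan²(45° − 36.4°/2) = 0.2552.
P_a = ½K_aγH² = 0.5×0.2552×17.9×8.3² = 157.3 kN/m, acting at H/3 = 2.767 m above the base.
Overturning moment M_o = P_a × H/3 = 157.3 × 2.767 = 435.3.
Resisting moment M_r = W × 2.59 = 723.1 × 2.59 = 1873.
FS_overturning = M_r/M_o = 1873/435.3 = 4.303.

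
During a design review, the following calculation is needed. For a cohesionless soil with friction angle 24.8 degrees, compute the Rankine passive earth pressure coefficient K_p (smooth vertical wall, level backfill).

K_p = (1 + sin φ)/(1 − sin φ) = tan²(45° + 24.8°/2) = 2.445.

2.45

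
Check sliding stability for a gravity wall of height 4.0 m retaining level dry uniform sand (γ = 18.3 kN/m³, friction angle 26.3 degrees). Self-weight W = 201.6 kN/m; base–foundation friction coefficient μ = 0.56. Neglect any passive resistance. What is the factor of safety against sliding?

K_a = tan²(45° − 26.3°/2) = 0.3859.
P_a = ½K_aγH² = 0.5×0.3859×18.3×4.0² = 56.50 kN/m, acting at H/3 = 1.333 m above the base.
FS_sliding = μW / P_a = 0.56×201.6 / 56.50 = 1.998.

2.00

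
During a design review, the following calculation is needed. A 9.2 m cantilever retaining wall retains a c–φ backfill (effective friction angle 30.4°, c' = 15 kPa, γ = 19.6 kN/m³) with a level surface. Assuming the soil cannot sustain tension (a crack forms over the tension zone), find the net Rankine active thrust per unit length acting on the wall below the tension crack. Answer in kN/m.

K_a = 0.3280; √K_a = 0.5727.
Tension-crack depth z_c = 2c/(γ√K_a) = 2×15/(19.6×0.5727) = 2.673 m.
σ_a at base = K_a γ H − 2c√K_a = 0.3280×19.6×9.2 − 2×15×0.5727 = 41.96 kPa.
P_a = ½ × 41.96 × (H − z_c) = 0.5×41.96×6.527 = 137.0 kN/m.

137 kN/m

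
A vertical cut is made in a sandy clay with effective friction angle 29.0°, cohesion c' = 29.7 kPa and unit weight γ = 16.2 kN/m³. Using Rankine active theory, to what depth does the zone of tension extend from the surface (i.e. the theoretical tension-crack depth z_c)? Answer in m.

K_a = tan²(45° − 29.0°/2) = 0.3470; √K_a = 0.5890.
The active pressure is zero where K_a γ z = 2c√K_a, so z_c = 2c/(γ√K_a) = 2×29.7/(16.2×0.5890) = 6.225 m.

6.22 m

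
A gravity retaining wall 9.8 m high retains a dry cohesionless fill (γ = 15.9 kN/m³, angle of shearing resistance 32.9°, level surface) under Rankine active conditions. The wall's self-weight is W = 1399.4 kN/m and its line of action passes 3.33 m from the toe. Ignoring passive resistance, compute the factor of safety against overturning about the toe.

K_a = tan²(45° − 32.9°/2) = 0.2960.
P_a = ½K_aγH² = 0.5×0.2960×15.9×9.8² = 226.0 kN/m, acting at H/3 = 3.267 m above the base.
Overturning moment M_o = P_a × H/3 = 226.0 × 3.267 = 738.3.
Resisting moment M_r = W × 3.33 = 1399.4 × 3.33 = 4660.
FS_overturning = M_r/M_o = 4660/738.3 = 6.311.

6.31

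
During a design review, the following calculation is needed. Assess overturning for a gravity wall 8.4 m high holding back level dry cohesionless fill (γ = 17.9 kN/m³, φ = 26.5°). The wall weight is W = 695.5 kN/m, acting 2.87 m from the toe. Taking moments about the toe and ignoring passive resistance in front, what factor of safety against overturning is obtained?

K_a = tan²(45° − 26.5°/2) = 0.3829.
P_a = ½K_aγH² = 0.5×0.3829×17.9×8.4² = 241.8 kN/m, acting at H/3 = 2.800 m above the base.
Overturning moment M_o = P_a × H/3 = 241.8 × 2.800 = 677.1.
Resisting moment M_r = W × 2.87 = 695.5 × 2.87 = 1996.
FS_overturning = M_r/M_o = 1996/677.1 = 2.948.

2.95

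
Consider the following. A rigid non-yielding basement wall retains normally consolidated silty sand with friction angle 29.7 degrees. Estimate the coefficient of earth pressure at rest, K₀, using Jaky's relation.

K₀ = 1 − sin φ' = 1 − sin 29.7° = 0.5045.

0.505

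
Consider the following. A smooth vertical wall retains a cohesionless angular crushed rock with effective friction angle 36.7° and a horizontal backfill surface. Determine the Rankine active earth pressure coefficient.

0.252

K_a = (1 − sin φ)/(1 + sin φ) = (1 − sin 36.7°)/(1 + sin 36.7°) = 0.2519.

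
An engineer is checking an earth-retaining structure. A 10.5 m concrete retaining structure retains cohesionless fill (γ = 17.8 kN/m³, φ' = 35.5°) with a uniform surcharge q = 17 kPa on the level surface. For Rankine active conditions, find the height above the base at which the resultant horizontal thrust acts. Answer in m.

K_a = 0.2653.
Triangular part P₁ = ½K_aγH² = 260.3 at H/3 = 3.500 m; rectangular part P₂ = K_a q H = 47.35 at H/2 = 5.250 m.
ȳ = (P₁·3.500 + P₂·5.250)/(P₁+P₂) = 3.769 m.

3.77 m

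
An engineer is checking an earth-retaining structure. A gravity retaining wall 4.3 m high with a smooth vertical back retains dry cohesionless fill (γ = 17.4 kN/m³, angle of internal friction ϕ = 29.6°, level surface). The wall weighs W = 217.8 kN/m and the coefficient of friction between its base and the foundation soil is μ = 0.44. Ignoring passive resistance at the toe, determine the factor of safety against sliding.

K_a = tan²(45° − 29.6°/2) = 0.3387.
P_a = ½K_aγH² = 0.5×0.3387×17.4×4.3² = 54.49 kN/m, acting at H/3 = 1.433 m above the base.
FS_sliding = μW / P_a = 0.44×217.8 / 54.49 = 1.759.

1.76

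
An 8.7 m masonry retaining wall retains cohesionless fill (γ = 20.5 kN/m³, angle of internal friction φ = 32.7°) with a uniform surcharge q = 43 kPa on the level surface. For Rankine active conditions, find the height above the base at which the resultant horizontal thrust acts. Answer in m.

3.37 m

K_a = 0.2985.
Triangular part P₁ = ½K_aγH² = 231.6 at H/3 = 2.900 m; rectangular part P₂ = K_a q H = 111.7 at H/2 = 4.350 m.
ȳ = (P₁·2.900 + P₂·4.350)/(P₁+P₂) = 3.372 m.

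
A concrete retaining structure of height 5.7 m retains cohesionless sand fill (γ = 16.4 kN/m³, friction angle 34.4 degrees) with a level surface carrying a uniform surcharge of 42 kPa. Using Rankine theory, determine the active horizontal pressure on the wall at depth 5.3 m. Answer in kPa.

K_a = (1 − sin φ)/(1 + sin φ) = 0.2780.
σ_v = γz + q = 16.4 × 5.3 + 42 = 128.9 kPa.
σ_h = K_a σ_v = 0.2780 × 128.9 = 35.84 kPa.

35.8 kPa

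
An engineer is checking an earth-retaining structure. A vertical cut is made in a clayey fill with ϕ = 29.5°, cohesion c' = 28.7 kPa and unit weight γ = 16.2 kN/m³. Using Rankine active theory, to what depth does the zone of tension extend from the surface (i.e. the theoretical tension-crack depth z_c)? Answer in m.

K_a = tan²(45° − 29.5°/2) = 0.3401; √K_a = 0.5832.
The active pressure is zero where K_a γ z = 2c√K_a, so z_c = 2c/(γ√K_a) = 2×28.7/(16.2×0.5832) = 6.076 m.

6.08 m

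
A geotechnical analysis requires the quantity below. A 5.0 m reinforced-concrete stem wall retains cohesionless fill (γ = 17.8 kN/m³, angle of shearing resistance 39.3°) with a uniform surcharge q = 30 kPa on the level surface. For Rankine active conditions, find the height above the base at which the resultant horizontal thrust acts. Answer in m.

2.00 m

K_a = 0.2245.
Triangular part P₁ = ½K_aγH² = 49.94 at H/3 = 1.667 m; rectangular part P₂ = K_a q H = 33.67 at H/2 = 2.500 m.
ȳ = (P₁·1.667 + P₂·2.500)/(P₁+P₂) = 2.002 m.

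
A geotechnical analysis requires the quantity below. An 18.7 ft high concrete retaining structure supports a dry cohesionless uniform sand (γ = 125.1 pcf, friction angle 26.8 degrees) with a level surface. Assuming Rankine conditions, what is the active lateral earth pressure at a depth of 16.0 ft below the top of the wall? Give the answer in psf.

758 psf

K_a = (1 − sin φ)/(1 + sin φ) = 0.3785.
σ_h = K_a γ z = 0.3785 × 125.1 × 16.0 = 757.6 psf.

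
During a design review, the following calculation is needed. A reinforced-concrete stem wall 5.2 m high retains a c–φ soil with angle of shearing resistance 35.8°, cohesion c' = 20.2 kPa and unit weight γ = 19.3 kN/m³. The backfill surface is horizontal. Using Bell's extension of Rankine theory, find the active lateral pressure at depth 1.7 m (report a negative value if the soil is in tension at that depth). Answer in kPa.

-12.1 kPa

K_a = (1 − sin φ)/(1 + sin φ) = 0.2619.
σ_a = K_a γ z − 2c√K_a = 0.2619×19.3×1.7 − 2×20.2×0.5117 = -12.08 kPa.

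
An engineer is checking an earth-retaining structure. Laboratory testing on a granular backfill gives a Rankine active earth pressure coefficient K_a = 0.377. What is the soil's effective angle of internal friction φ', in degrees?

K_a = tan²(45° − φ/2) ⇒ 45° − φ/2 = arctan(√0.377) = 31.55°.
φ = 2(45° − 31.55°) = 26.90°.

26.9°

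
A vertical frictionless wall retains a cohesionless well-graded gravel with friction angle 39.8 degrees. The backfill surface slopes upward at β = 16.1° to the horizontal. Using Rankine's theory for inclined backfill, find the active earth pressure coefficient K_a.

0.240

K_a = cos β · (cos β − √(cos²β − cos²φ)) / (cos β + √(cos²β − cos²φ)).
cos β = 0.9608, cos φ = 0.7683, √(cos²β − cos²φ) = 0.5769.
K_a = 0.9608 × (0.9608 − 0.5769)/(0.9608 + 0.5769) = 0.2398.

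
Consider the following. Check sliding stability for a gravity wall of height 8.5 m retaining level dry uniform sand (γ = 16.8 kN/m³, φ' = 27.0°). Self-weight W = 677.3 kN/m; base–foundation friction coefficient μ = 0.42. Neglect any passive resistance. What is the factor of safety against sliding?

1.25

K_a = tan²(45° − 27.0°/2) = 0.3755.
P_a = ½K_aγH² = 0.5×0.3755×16.8×8.5² = 227.9 kN/m, acting at H/3 = 2.833 m above the base.
FS_sliding = μW / P_a = 0.42×677.3 / 227.9 = 1.248.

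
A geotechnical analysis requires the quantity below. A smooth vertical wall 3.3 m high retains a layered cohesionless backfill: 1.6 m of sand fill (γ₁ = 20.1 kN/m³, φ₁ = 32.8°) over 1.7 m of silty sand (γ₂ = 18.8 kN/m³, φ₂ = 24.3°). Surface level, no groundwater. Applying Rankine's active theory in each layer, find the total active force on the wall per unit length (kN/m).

K_a1 = tan²(45°−32.8°/2) = 0.2973; K_a2 = tan²(45°−24.3°/2) = 0.4169.
Layer 1: σ at base = K_a1 γ₁ h₁ = 9.560 kPa; P₁ = ½×9.560×1.6 = 7.648.
Layer 2: σ_v at top = γ₁h₁ = 32.16; σ_h top = K_a2×32.16 = 13.41; σ_h base = K_a2×(32.16+18.8×1.7) = 26.73.
P₂ = ½(13.41+26.73)×1.7 = 34.12. Total P_a = 7.648+34.12 = 41.77 kN/m.

41.8 kN/m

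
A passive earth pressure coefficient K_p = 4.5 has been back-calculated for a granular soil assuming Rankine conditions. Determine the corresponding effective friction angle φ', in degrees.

K_p = (1+sin φ)/(1−sin φ) ⇒ sin φ = (K_p − 1)/(K_p + 1) = 0.6364.
φ = arcsin(0.6364) = 39.52°.

39.5°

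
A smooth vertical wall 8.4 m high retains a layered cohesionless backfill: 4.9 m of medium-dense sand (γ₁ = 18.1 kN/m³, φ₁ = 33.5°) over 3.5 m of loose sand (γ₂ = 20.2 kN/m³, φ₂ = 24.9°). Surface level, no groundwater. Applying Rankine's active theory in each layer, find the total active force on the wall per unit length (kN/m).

240 kN/m

K_a1 = tan²(45°−33.5°/2) = 0.2887; K_a2 = tan²(45°−24.9°/2) = 0.4074.
Layer 1: σ at base = K_a1 γ₁ h₁ = 25.61 kPa; P₁ = ½×25.61×4.9 = 62.73.
Layer 2: σ_v at top = γ₁h₁ = 88.69; σ_h top = K_a2×88.69 = 36.13; σ_h base = K_a2×(88.69+20.2×3.5) = 64.94.
P₂ = ½(36.13+64.94)×3.5 = 176.9. Total P_a = 62.73+176.9 = 239.6 kN/m.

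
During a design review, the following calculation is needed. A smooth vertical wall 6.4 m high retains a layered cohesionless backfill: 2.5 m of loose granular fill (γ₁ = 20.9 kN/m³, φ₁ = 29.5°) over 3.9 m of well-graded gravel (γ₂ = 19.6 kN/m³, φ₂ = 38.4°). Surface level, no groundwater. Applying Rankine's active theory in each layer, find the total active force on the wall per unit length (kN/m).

105 kN/m

K_a1 = tan²(45°−29.5°/2) = 0.3401; K_a2 = tan²(45°−38.4°/2) = 0.2337.
Layer 1: σ at base = K_a1 γ₁ h₁ = 17.77 kPa; P₁ = ½×17.77×2.5 = 22.21.
Layer 2: σ_v at top = γ₁h₁ = 52.25; σ_h top = K_a2×52.25 = 12.21; σ_h base = K_a2×(52.25+19.6×3.9) = 30.07.
P₂ = ½(12.21+30.07)×3.9 = 82.45. Total P_a = 22.21+82.45 = 104.7 kN/m.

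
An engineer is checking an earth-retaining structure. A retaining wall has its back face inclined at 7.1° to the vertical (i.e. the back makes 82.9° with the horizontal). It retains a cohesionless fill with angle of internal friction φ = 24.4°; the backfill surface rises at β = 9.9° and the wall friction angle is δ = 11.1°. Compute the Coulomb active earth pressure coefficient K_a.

0.503

K_a = sin²(α+φ) / [sin²α · sin(α−δ) · (1 + √{sin(φ+δ)sin(φ−β) / (sin(α−δ)sin(α+β))})²].
With α = 82.9°, φ = 24.4°, δ = 11.1°, β = 9.9°: K_a = 0.5033.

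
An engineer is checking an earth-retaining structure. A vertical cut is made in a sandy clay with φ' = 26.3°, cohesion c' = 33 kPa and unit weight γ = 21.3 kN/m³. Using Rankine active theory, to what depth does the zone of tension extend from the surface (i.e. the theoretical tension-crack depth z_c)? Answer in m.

K_a = tan²(45° − 26.3°/2) = 0.3859; √K_a = 0.6212.
The active pressure is zero where K_a γ z = 2c√K_a, so z_c = 2c/(γ√K_a) = 2×33/(21.3×0.6212) = 4.988 m.

4.99 m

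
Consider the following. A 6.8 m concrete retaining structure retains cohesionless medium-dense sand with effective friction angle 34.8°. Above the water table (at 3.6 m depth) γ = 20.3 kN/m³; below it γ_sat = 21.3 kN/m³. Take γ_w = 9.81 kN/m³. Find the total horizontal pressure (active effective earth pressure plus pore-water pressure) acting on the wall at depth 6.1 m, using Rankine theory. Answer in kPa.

K_a = (1 − sin φ)/(1 + sin φ) = 0.2733.
γ' = 21.3 − 9.81 = 11.49 kN/m³.
Effective vertical stress at 6.1 m: σ'_v = 20.3×3.6 + 11.49×2.50 = 101.8 kPa.
σ'_h = K_a σ'_v = 0.2733 × 101.8 = 27.82 kPa; u = γ_w × 2.50 = 24.52 kPa.
Total σ_h = 27.82 + 24.52 = 52.35 kPa.

52.3 kPa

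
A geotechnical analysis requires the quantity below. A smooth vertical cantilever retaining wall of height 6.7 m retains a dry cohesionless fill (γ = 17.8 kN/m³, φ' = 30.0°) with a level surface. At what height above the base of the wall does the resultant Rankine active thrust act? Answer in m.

2.23 m

K_a = 0.3333.
The pressure distribution is triangular, so the resultant acts at H/3 above the base = 6.7/3 = 2.233 m.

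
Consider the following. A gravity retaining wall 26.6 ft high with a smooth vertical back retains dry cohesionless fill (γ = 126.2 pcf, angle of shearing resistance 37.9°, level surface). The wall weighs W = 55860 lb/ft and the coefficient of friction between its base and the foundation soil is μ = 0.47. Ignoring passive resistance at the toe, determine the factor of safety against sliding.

K_a = tan²(45° − 37.9°/2) = 0.2389.
P_a = ½K_aγH² = 0.5×0.2389×126.2×26.6² = 10670 lb/ft, acting at H/3 = 8.867 ft above the base.
FS_sliding = μW / P_a = 0.47×55860 / 10670 = 2.461.

2.46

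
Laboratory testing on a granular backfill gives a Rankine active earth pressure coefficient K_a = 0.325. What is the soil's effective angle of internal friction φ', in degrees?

K_a = tan²(45° − φ/2) ⇒ 45° − φ/2 = arctan(√0.325) = 29.69°.
φ = 2(45° − 29.69°) = 30.63°.

30.6°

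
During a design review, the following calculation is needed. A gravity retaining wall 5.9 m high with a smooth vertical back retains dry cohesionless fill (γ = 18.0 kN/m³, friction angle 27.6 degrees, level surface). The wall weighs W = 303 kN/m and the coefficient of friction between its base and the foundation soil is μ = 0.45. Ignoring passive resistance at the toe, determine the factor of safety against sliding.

K_a = tan²(45° − 27.6°/2) = 0.3668.
P_a = ½K_aγH² = 0.5×0.3668×18.0×5.9² = 114.9 kN/m, acting at H/3 = 1.967 m above the base.
FS_sliding = μW / P_a = 0.45×303 / 114.9 = 1.187.

1.19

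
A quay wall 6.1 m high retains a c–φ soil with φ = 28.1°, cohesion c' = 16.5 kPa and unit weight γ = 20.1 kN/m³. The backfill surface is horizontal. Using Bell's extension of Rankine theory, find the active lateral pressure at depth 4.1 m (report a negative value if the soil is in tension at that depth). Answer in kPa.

K_a = (1 − sin φ)/(1 + sin φ) = 0.3596.
σ_a = K_a γ z − 2c√K_a = 0.3596×20.1×4.1 − 2×16.5×0.5997 = 9.846 kPa.

9.85 kPa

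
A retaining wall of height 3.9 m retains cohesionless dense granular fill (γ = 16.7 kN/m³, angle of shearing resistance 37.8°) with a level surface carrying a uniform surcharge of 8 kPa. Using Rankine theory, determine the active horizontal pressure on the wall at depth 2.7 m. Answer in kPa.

K_a = (1 − sin φ)/(1 + sin φ) = 0.2400.
σ_v = γz + q = 16.7 × 2.7 + 8 = 53.09 kPa.
σ_h = K_a σ_v = 0.2400 × 53.09 = 12.74 kPa.

12.7 kPa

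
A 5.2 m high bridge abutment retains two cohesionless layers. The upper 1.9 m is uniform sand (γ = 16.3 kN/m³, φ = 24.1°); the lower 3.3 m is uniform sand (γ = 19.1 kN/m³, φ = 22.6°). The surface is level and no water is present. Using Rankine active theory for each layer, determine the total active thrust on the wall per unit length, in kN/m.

K_a1 = tan²(45°−24.1°/2) = 0.4201; K_a2 = tan²(45°−22.6°/2) = 0.4448.
Layer 1: σ at base = K_a1 γ₁ h₁ = 13.01 kPa; P₁ = ½×13.01×1.9 = 12.36.
Layer 2: σ_v at top = γ₁h₁ = 30.97; σ_h top = K_a2×30.97 = 13.77; σ_h base = K_a2×(30.97+19.1×3.3) = 41.81.
P₂ = ½(13.77+41.81)×3.3 = 91.71. Total P_a = 12.36+91.71 = 104.1 kN/m.

104 kN/m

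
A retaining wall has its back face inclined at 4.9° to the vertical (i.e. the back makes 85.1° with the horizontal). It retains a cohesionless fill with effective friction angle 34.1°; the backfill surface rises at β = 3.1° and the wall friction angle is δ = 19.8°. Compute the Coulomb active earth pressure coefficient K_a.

0.300

K_a = sin²(α+φ) / [sin²α · sin(α−δ) · (1 + √{sin(φ+δ)sin(φ−β) / (sin(α−δ)sin(α+β))})²].
With α = 85.1°, φ = 34.1°, δ = 19.8°, β = 3.1°: K_a = 0.3004.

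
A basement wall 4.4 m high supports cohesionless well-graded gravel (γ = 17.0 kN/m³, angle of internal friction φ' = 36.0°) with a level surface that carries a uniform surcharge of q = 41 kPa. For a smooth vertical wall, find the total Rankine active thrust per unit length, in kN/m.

K_a = tan²(45° − φ/2) = 0.2596.
Soil triangle: ½ K_a γ H² = 0.5×0.2596×17.0×4.4² = 42.72 kN/m.
Surcharge rectangle: K_a q H = 0.2596×41×4.4 = 46.83 kN/m.
Total = 42.72 + 46.83 = 89.56 kN/m.

89.6 kN/m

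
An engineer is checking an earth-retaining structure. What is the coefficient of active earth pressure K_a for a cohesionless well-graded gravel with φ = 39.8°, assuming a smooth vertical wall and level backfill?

0.219

K_a = tan²(45° − φ/2) = tan²(25.10°) = 0.2194.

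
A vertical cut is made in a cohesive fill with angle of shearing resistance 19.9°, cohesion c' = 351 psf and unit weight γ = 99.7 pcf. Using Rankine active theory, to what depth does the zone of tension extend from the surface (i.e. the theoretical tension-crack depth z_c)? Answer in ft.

K_a = tan²(45° − 19.9°/2) = 0.4921; √K_a = 0.7015.
The active pressure is zero where K_a γ z = 2c√K_a, so z_c = 2c/(γ√K_a) = 2×351/(99.7×0.7015) = 10.04 ft.

10.0 ft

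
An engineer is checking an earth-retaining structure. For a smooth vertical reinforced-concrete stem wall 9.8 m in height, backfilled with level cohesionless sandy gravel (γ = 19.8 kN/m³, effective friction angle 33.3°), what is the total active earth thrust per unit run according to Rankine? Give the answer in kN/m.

277 kN/m

K_a = tan²(45° − φ/2) = 0.2911.
P_a = ½ K_a γ H² = 0.5 × 0.2911 × 19.8 × 9.8² = 276.8 kN/m.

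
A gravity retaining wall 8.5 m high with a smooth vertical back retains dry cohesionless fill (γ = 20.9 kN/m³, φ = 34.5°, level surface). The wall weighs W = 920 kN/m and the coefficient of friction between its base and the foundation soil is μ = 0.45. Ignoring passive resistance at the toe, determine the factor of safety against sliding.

K_a = tan²(45° − 34.5°/2) = 0.2768.
P_a = ½K_aγH² = 0.5×0.2768×20.9×8.5² = 209.0 kN/m, acting at H/3 = 2.833 m above the base.
FS_sliding = μW / P_a = 0.45×920 / 209.0 = 1.981.

1.98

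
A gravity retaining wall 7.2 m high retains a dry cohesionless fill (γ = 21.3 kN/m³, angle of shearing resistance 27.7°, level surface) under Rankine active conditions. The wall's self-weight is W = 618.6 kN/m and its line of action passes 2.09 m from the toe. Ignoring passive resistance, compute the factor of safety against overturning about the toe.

K_a = tan²(45° − 27.7°/2) = 0.3653.
P_a = ½K_aγH² = 0.5×0.3653×21.3×7.2² = 201.7 kN/m, acting at H/3 = 2.400 m above the base.
Overturning moment M_o = P_a × H/3 = 201.7 × 2.400 = 484.1.
Resisting moment M_r = W × 2.09 = 618.6 × 2.09 = 1293.
FS_overturning = M_r/M_o = 1293/484.1 = 2.671.

2.67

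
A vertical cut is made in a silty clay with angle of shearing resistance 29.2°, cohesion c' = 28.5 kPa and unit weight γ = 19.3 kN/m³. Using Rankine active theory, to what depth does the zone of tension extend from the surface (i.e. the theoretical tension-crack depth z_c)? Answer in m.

K_a = tan²(45° − 29.2°/2) = 0.3442; √K_a = 0.5867.
The active pressure is zero where K_a γ z = 2c√K_a, so z_c = 2c/(γ√K_a) = 2×28.5/(19.3×0.5867) = 5.034 m.

5.03 m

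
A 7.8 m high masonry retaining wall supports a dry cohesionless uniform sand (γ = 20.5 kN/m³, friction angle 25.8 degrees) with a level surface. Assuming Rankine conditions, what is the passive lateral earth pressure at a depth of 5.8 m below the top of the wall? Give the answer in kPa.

K_p = (1 + sin φ)/(1 − sin φ) = 2.541.
σ_h = K_p γ z = 2.541 × 20.5 × 5.8 = 302.2 kPa.

302 kPa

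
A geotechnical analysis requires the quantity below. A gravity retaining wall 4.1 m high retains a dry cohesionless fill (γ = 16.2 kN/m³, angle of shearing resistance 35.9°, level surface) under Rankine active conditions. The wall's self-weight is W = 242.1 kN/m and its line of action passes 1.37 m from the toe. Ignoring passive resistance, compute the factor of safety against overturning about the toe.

6.84

K_a = tan²(45° − 35.9°/2) = 0.2607.
P_a = ½K_aγH² = 0.5×0.2607×16.2×4.1² = 35.50 kN/m, acting at H/3 = 1.367 m above the base.
Overturning moment M_o = P_a × H/3 = 35.50 × 1.367 = 48.52.
Resisting moment M_r = W × 1.37 = 242.1 × 1.37 = 331.7.
FS_overturning = M_r/M_o = 331.7/48.52 = 6.836.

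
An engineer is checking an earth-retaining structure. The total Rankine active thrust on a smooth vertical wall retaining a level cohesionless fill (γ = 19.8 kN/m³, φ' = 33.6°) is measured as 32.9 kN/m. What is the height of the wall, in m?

3.40 m

K_a = 0.2875. P_a = ½ K_a γ H² ⇒ H = √(2P_a/(K_a γ)).
H = √(2×32.9/(0.2875×19.8)) = 3.400 m.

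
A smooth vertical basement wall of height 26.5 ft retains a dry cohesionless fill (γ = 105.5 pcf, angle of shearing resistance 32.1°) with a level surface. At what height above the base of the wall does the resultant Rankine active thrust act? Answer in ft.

K_a = 0.3060.
The pressure distribution is triangular, so the resultant acts at H/3 above the base = 26.5/3 = 8.833 ft.

8.83 ft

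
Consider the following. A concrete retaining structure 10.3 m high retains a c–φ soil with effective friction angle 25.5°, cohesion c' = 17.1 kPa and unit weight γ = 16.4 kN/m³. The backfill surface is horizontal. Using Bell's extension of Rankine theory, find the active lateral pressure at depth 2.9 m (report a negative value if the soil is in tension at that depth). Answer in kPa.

K_a = (1 − sin φ)/(1 + sin φ) = 0.3981.
σ_a = K_a γ z − 2c√K_a = 0.3981×16.4×2.9 − 2×17.1×0.6310 = -2.645 kPa.

-2.64 kPa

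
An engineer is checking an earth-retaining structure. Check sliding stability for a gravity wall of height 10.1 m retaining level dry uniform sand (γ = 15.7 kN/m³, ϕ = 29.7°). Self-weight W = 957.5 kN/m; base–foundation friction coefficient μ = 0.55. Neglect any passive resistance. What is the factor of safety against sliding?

1.95

K_a = tan²(45° − 29.7°/2) = 0.3374.
P_a = ½K_aγH² = 0.5×0.3374×15.7×10.1² = 270.2 kN/m, acting at H/3 = 3.367 m above the base.
FS_sliding = μW / P_a = 0.55×957.5 / 270.2 = 1.949.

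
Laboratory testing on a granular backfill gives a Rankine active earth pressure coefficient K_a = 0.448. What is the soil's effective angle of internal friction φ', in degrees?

22.4°

K_a = tan²(45° − φ/2) ⇒ 45° − φ/2 = arctan(√0.448) = 33.80°.
φ = 2(45° − 33.80°) = 22.41°.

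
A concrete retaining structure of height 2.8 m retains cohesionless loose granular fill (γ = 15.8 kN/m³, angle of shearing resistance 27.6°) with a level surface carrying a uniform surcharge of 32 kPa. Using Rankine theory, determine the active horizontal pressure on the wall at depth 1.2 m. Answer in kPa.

18.7 kPa

K_a = (1 − sin φ)/(1 + sin φ) = 0.3668.
σ_v = γz + q = 15.8 × 1.2 + 32 = 50.96 kPa.
σ_h = K_a σ_v = 0.3668 × 50.96 = 18.69 kPa.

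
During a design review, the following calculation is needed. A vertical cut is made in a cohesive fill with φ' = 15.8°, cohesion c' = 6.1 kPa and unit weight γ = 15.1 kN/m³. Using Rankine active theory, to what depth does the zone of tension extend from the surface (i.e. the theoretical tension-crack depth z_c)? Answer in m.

1.07 m

K_a = tan²(45° − 15.8°/2) = 0.5720; √K_a = 0.7563.
The active pressure is zero where K_a γ z = 2c√K_a, so z_c = 2c/(γ√K_a) = 2×6.1/(15.1×0.7563) = 1.068 m.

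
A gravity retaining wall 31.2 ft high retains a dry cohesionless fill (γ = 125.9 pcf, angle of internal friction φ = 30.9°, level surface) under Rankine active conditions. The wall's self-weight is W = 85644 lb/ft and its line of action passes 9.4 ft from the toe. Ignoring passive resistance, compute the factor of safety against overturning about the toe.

3.93

K_a = tan²(45° − 30.9°/2) = 0.3214.
P_a = ½K_aγH² = 0.5×0.3214×125.9×31.2² = 19700 lb/ft, acting at H/3 = 10.40 ft above the base.
Overturning moment M_o = P_a × H/3 = 19700 × 10.40 = 204800.
Resisting moment M_r = W × 9.4 = 85644 × 9.4 = 805100.
FS_overturning = M_r/M_o = 805100/204800 = 3.930.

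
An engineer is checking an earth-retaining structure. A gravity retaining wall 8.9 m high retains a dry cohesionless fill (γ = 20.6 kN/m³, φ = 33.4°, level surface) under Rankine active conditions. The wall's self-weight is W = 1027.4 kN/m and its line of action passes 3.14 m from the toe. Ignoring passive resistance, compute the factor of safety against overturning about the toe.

K_a = tan²(45° − 33.4°/2) = 0.2899.
P_a = ½K_aγH² = 0.5×0.2899×20.6×8.9² = 236.5 kN/m, acting at H/3 = 2.967 m above the base.
Overturning moment M_o = P_a × H/3 = 236.5 × 2.967 = 701.7.
Resisting moment M_r = W × 3.14 = 1027.4 × 3.14 = 3226.
FS_overturning = M_r/M_o = 3226/701.7 = 4.597.

4.60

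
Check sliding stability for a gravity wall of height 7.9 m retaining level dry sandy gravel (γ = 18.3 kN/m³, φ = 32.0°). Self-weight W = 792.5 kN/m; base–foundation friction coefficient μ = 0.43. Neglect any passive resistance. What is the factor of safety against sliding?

K_a = tan²(45° − 32.0°/2) = 0.3073.
P_a = ½K_aγH² = 0.5×0.3073×18.3×7.9² = 175.5 kN/m, acting at H/3 = 2.633 m above the base.
FS_sliding = μW / P_a = 0.43×792.5 / 175.5 = 1.942.

1.94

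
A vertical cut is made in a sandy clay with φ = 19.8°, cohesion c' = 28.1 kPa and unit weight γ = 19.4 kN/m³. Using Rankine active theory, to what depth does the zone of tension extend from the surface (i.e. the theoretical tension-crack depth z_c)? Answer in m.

K_a = tan²(45° − 19.8°/2) = 0.4939; √K_a = 0.7028.
The active pressure is zero where K_a γ z = 2c√K_a, so z_c = 2c/(γ√K_a) = 2×28.1/(19.4×0.7028) = 4.122 m.

4.12 m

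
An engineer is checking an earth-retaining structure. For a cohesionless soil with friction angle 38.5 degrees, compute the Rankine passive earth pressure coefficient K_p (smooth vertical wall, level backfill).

K_p = (1 + sin φ)/(1 − sin φ) = tan²(45° + 38.5°/2) = 4.298.

4.30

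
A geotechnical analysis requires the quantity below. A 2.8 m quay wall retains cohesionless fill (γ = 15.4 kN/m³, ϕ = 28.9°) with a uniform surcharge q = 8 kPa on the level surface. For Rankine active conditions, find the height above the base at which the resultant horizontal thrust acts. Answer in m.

1.06 m

K_a = 0.3484.
Triangular part P₁ = ½K_aγH² = 21.03 at H/3 = 0.9333 m; rectangular part P₂ = K_a q H = 7.803 at H/2 = 1.400 m.
ȳ = (P₁·0.9333 + P₂·1.400)/(P₁+P₂) = 1.060 m.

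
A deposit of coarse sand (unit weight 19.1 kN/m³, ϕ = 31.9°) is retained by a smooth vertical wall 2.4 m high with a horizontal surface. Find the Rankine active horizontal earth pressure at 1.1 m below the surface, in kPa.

6.48 kPa

K_a = (1 − sin φ)/(1 + sin φ) = 0.3085.
σ_h = K_a γ z = 0.3085 × 19.1 × 1.1 = 6.482 kPa.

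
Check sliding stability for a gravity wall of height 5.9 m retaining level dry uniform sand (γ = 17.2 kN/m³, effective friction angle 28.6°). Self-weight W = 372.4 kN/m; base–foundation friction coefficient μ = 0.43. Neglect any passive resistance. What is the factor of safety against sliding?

K_a = tan²(45° − 28.6°/2) = 0.3525.
P_a = ½K_aγH² = 0.5×0.3525×17.2×5.9² = 105.5 kN/m, acting at H/3 = 1.967 m above the base.
FS_sliding = μW / P_a = 0.43×372.4 / 105.5 = 1.517.

1.52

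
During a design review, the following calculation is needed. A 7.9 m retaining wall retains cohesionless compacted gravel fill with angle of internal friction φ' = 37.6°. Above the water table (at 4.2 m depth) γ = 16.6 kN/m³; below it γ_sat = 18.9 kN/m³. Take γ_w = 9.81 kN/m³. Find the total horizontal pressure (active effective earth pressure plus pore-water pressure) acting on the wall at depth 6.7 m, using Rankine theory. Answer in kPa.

46.9 kPa

K_a = (1 − sin φ)/(1 + sin φ) = 0.2421.
γ' = 18.9 − 9.81 = 9.090 kN/m³.
Effective vertical stress at 6.7 m: σ'_v = 16.6×4.2 + 9.090×2.50 = 92.45 kPa.
σ'_h = K_a σ'_v = 0.2421 × 92.45 = 22.38 kPa; u = γ_w × 2.50 = 24.53 kPa.
Total σ_h = 22.38 + 24.53 = 46.91 kPa.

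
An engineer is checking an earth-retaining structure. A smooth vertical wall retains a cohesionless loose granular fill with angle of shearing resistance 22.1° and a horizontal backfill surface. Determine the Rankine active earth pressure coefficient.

0.453

K_a = (1 − sin φ)/(1 + sin φ) = (1 − sin 22.1°)/(1 + sin 22.1°) = 0.4533.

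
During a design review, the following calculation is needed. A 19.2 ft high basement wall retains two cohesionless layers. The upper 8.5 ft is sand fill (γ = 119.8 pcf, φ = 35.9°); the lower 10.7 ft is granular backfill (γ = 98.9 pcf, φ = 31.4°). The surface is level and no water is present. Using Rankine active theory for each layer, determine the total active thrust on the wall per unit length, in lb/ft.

K_a1 = tan²(45°−35.9°/2) = 0.2607; K_a2 = tan²(45°−31.4°/2) = 0.3149.
Layer 1: σ at base = K_a1 γ₁ h₁ = 265.5 psf; P₁ = ½×265.5×8.5 = 1128.
Layer 2: σ_v at top = γ₁h₁ = 1018; σ_h top = K_a2×1018 = 320.7; σ_h base = K_a2×(1018+98.9×10.7) = 653.9.
P₂ = ½(320.7+653.9)×10.7 = 5214. Total P_a = 1128+5214 = 6343 lb/ft.

6340 lb/ft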